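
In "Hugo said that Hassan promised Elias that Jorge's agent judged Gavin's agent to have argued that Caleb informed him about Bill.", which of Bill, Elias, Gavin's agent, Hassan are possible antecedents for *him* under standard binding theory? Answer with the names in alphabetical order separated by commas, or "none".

*him* is a pronoun; Principle B requires it to be free in its binding domain — the clause headed by 'informed'.
— Bill: second object of the clause headed by 'informed'; is c-commanded by the pronoun; coreference would bind this R-expression — blocked (Principle C).
— Elias: object of the clause headed by 'promised'; c-commands the pronoun but lies outside its binding domain — allowed.
— Gavin's agent: subject of the clause headed by 'argued'; c-commands the pronoun but lies outside its binding domain — allowed.
— Hassan: subject of the clause headed by 'promised'; c-commands the pronoun but lies outside its binding domain — allowed.

Elias, Gavin's agent, Hassan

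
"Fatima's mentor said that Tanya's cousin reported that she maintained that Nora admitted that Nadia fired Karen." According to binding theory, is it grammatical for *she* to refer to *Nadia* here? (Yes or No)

*Nadia* is an R-expression; Principle C requires it to be free (not bound by any c-commanding expression).
— she: subject of the clause headed by 'maintained'; the pronoun c-commands the R-expression — coreference blocked (Principle C).

No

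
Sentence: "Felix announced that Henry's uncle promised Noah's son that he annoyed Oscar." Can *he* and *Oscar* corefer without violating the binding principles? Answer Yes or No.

No

*Oscar* is an R-expression; Principle C requires it to be free (not bound by any c-commanding expression).
— he: subject of the clause headed by 'annoyed'; the pronoun c-commands the R-expression — coreference blocked (Principle C).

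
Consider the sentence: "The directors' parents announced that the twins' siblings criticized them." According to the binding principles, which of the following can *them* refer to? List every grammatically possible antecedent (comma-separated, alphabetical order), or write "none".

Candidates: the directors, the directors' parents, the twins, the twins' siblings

the directors, the directors' parents, the twins

*them* is a pronoun; Principle B requires it to be free in its binding domain — the clause headed by 'criticized'.
— the directors: possessor inside the subject DP of the matrix clause; does not c-command the pronoun — Principle B does not apply; allowed.
— the directors' parents: subject of the matrix clause; c-commands the pronoun but lies outside its binding domain — allowed.
— the twins: possessor inside the subject DP of the clause headed by 'criticized'; does not c-command the pronoun — Principle B does not apply; allowed.
— the twins' siblings: subject of the clause headed by 'criticized'; c-commands the pronoun within its binding domain — blocked (Principle B).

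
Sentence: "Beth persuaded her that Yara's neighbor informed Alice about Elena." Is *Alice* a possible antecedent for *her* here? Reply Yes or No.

*her* is a pronoun; Principle B requires it to be free in its binding domain — the matrix clause.
— Alice: object of the clause headed by 'informed'; is c-commanded by the pronoun; coreference would bind this R-expression — blocked (Principle C).

No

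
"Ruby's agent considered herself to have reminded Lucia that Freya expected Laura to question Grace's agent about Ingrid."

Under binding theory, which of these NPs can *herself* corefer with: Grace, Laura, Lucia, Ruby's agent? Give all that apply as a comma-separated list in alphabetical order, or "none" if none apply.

Ruby's agent

*herself* is a reflexive; Principle A requires it to be bound within its binding domain — the matrix clause.
— Grace: possessor inside the object DP of the clause headed by 'question'; does not c-command the reflexive — cannot bind it (Principle A).
— Laura: subject of the clause headed by 'question'; does not c-command the reflexive — cannot bind it (Principle A).
— Lucia: object of the clause headed by 'reminded'; does not c-command the reflexive — cannot bind it (Principle A).
— Ruby's agent: subject of the matrix clause; c-commands the reflexive within its binding domain — allowed (Principle A).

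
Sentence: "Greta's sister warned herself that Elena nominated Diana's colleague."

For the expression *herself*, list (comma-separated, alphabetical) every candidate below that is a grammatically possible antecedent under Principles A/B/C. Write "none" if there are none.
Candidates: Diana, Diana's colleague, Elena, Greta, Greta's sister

Greta's sister

*herself* is a reflexive; Principle A requires it to be bound within its binding domain — the matrix clause.
— Diana: possessor inside the object DP of the clause headed by 'nominated'; does not c-command the reflexive — cannot bind it (Principle A).
— Diana's colleague: object of the clause headed by 'nominated'; does not c-command the reflexive — cannot bind it (Principle A).
— Elena: subject of the clause headed by 'nominated'; does not c-command the reflexive — cannot bind it (Principle A).
— Greta: possessor inside the subject DP of the matrix clause; does not c-command the reflexive — cannot bind it (Principle A).
— Greta's sister: subject of the matrix clause; c-commands the reflexive within its binding domain — allowed (Principle A).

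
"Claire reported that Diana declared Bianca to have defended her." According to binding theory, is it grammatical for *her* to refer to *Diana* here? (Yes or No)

Yes

*Diana* is an R-expression; Principle C requires it to be free (not bound by any c-commanding expression).
— her: object of the clause headed by 'defended'; the pronoun does not c-command the R-expression — coreference allowed.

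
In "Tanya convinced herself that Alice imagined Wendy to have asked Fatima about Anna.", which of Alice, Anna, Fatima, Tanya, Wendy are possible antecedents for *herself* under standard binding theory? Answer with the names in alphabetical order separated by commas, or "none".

Tanya

*herself* is a reflexive; Principle A requires it to be bound within its binding domain — the matrix clause.
— Alice: subject of the clause headed by 'imagined'; does not c-command the reflexive — cannot bind it (Principle A).
— Anna: second object of the clause headed by 'asked'; does not c-command the reflexive — cannot bind it (Principle A).
— Fatima: object of the clause headed by 'asked'; does not c-command the reflexive — cannot bind it (Principle A).
— Tanya: subject of the matrix clause; c-commands the reflexive within its binding domain — allowed (Principle A).
— Wendy: subject of the clause headed by 'asked'; does not c-command the reflexive — cannot bind it (Principle A).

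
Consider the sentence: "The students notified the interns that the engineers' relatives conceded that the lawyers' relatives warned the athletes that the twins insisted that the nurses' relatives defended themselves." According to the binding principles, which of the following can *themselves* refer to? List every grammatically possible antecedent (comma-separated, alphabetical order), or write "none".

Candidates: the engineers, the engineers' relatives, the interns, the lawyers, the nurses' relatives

the nurses' relatives

*themselves* is a reflexive; Principle A requires it to be bound within its binding domain — the clause headed by 'defended'.
— the engineers: possessor inside the subject DP of the clause headed by 'conceded'; does not c-command the reflexive — cannot bind it (Principle A).
— the engineers' relatives: subject of the clause headed by 'conceded'; c-commands the reflexive but lies outside its binding domain — cannot bind it (Principle A).
— the interns: object of the matrix clause; c-commands the reflexive but lies outside its binding domain — cannot bind it (Principle A).
— the lawyers: possessor inside the subject DP of the clause headed by 'warned'; does not c-command the reflexive — cannot bind it (Principle A).
— the nurses' relatives: subject of the clause headed by 'defended'; c-commands the reflexive within its binding domain — allowed (Principle A).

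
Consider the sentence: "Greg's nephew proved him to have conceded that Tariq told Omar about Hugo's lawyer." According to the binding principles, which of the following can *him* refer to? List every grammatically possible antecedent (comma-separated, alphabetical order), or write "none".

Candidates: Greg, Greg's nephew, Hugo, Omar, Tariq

Greg

*him* is a pronoun; Principle B requires it to be free in its binding domain — the matrix clause.
— Greg: possessor inside the subject DP of the matrix clause; does not c-command the pronoun — Principle B does not apply; allowed.
— Greg's nephew: subject of the matrix clause; c-commands the pronoun within its binding domain — blocked (Principle B).
— Hugo: possessor inside the second object DP of the clause headed by 'told'; is c-commanded by the pronoun; coreference would bind this R-expression — blocked (Principle C).
— Omar: object of the clause headed by 'told'; is c-commanded by the pronoun; coreference would bind this R-expression — blocked (Principle C).
— Tariq: subject of the clause headed by 'told'; is c-commanded by the pronoun; coreference would bind this R-expression — blocked (Principle C).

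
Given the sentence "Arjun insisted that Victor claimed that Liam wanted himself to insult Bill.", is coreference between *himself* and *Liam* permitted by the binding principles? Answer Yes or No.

Yes

*himself* is a reflexive; Principle A requires it to be bound within its binding domain — the clause headed by 'wanted'.
— Liam: subject of the clause headed by 'wanted'; c-commands the reflexive within its binding domain — allowed (Principle A).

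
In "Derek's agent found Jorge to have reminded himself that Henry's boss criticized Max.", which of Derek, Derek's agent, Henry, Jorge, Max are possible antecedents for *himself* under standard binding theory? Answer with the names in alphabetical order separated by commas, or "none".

*himself* is a reflexive; Principle A requires it to be bound within its binding domain — the clause headed by 'reminded'.
— Derek: possessor inside the subject DP of the matrix clause; does not c-command the reflexive — cannot bind it (Principle A).
— Derek's agent: subject of the matrix clause; c-commands the reflexive but lies outside its binding domain — cannot bind it (Principle A).
— Henry: possessor inside the subject DP of the clause headed by 'criticized'; does not c-command the reflexive — cannot bind it (Principle A).
— Jorge: subject of the clause headed by 'reminded'; c-commands the reflexive within its binding domain — allowed (Principle A).
— Max: object of the clause headed by 'criticized'; does not c-command the reflexive — cannot bind it (Principle A).

Jorge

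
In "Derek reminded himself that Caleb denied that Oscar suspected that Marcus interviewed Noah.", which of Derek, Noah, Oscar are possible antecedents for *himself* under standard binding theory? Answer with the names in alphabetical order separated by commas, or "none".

Derek

*himself* is a reflexive; Principle A requires it to be bound within its binding domain — the matrix clause.
— Derek: subject of the matrix clause; c-commands the reflexive within its binding domain — allowed (Principle A).
— Noah: object of the clause headed by 'interviewed'; does not c-command the reflexive — cannot bind it (Principle A).
— Oscar: subject of the clause headed by 'suspected'; does not c-command the reflexive — cannot bind it (Principle A).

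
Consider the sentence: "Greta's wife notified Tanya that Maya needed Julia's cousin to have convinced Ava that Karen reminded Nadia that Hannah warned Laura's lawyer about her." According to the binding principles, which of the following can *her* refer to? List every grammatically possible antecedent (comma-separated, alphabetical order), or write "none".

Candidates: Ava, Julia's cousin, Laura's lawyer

Ava, Julia's cousin

*her* is a pronoun; Principle B requires it to be free in its binding domain — the clause headed by 'warned'.
— Ava: object of the clause headed by 'convinced'; c-commands the pronoun but lies outside its binding domain — allowed.
— Julia's cousin: subject of the clause headed by 'convinced'; c-commands the pronoun but lies outside its binding domain — allowed.
— Laura's lawyer: object of the clause headed by 'warned'; c-commands the pronoun within its binding domain — blocked (Principle B).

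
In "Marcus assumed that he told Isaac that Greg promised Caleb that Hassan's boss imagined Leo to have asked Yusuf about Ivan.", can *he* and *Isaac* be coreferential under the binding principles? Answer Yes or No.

*Isaac* is an R-expression; Principle C requires it to be free (not bound by any c-commanding expression).
— he: subject of the clause headed by 'told'; the pronoun c-commands the R-expression — coreference blocked (Principle C).

No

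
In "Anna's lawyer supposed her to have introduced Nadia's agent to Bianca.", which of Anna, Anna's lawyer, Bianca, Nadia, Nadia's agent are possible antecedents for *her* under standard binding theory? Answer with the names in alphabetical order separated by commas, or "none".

*her* is a pronoun; Principle B requires it to be free in its binding domain — the matrix clause.
— Anna: possessor inside the subject DP of the matrix clause; does not c-command the pronoun — Principle B does not apply; allowed.
— Anna's lawyer: subject of the matrix clause; c-commands the pronoun within its binding domain — blocked (Principle B).
— Bianca: second object of the clause headed by 'introduced'; is c-commanded by the pronoun; coreference would bind this R-expression — blocked (Principle C).
— Nadia: possessor inside the object DP of the clause headed by 'introduced'; is c-commanded by the pronoun; coreference would bind this R-expression — blocked (Principle C).
— Nadia's agent: object of the clause headed by 'introduced'; is c-commanded by the pronoun; coreference would bind this R-expression — blocked (Principle C).

Anna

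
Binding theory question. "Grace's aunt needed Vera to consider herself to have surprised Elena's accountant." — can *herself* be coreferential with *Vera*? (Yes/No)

*herself* is a reflexive; Principle A requires it to be bound within its binding domain — the clause headed by 'consider'.
— Vera: subject of the clause headed by 'consider'; c-commands the reflexive within its binding domain — allowed (Principle A).

Yes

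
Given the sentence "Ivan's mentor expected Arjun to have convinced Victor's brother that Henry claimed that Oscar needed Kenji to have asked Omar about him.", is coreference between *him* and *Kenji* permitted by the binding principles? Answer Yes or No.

No

*him* is a pronoun; Principle B requires it to be free in its binding domain — the clause headed by 'asked'.
— Kenji: subject of the clause headed by 'asked'; c-commands the pronoun within its binding domain — blocked (Principle B).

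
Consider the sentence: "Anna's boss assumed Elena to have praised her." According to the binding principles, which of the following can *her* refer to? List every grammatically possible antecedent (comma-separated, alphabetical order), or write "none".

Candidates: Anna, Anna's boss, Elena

Anna, Anna's boss

*her* is a pronoun; Principle B requires it to be free in its binding domain — the clause headed by 'praised'.
— Anna: possessor inside the subject DP of the matrix clause; does not c-command the pronoun — Principle B does not apply; allowed.
— Anna's boss: subject of the matrix clause; c-commands the pronoun but lies outside its binding domain — allowed.
— Elena: subject of the clause headed by 'praised'; c-commands the pronoun within its binding domain — blocked (Principle B).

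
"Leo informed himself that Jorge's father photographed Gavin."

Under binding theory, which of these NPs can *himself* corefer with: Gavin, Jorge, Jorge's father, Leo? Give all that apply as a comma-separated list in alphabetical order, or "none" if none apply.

*himself* is a reflexive; Principle A requires it to be bound within its binding domain — the matrix clause.
— Gavin: object of the clause headed by 'photographed'; does not c-command the reflexive — cannot bind it (Principle A).
— Jorge: possessor inside the subject DP of the clause headed by 'photographed'; does not c-command the reflexive — cannot bind it (Principle A).
— Jorge's father: subject of the clause headed by 'photographed'; does not c-command the reflexive — cannot bind it (Principle A).
— Leo: subject of the matrix clause; c-commands the reflexive within its binding domain — allowed (Principle A).

Leo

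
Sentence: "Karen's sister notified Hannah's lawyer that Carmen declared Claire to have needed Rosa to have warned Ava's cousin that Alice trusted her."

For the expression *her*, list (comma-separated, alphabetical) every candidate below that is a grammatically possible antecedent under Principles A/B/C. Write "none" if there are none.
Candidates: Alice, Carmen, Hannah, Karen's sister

*her* is a pronoun; Principle B requires it to be free in its binding domain — the clause headed by 'trusted'.
— Alice: subject of the clause headed by 'trusted'; c-commands the pronoun within its binding domain — blocked (Principle B).
— Carmen: subject of the clause headed by 'declared'; c-commands the pronoun but lies outside its binding domain — allowed.
— Hannah: possessor inside the object DP of the matrix clause; does not c-command the pronoun — Principle B does not apply; allowed.
— Karen's sister: subject of the matrix clause; c-commands the pronoun but lies outside its binding domain — allowed.

Carmen, Hannah, Karen's sister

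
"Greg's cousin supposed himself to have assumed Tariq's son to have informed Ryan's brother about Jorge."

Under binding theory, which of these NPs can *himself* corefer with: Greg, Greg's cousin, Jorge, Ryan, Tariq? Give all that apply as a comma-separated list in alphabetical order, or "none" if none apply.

Greg's cousin

*himself* is a reflexive; Principle A requires it to be bound within its binding domain — the matrix clause.
— Greg: possessor inside the subject DP of the matrix clause; does not c-command the reflexive — cannot bind it (Principle A).
— Greg's cousin: subject of the matrix clause; c-commands the reflexive within its binding domain — allowed (Principle A).
— Jorge: second object of the clause headed by 'informed'; does not c-command the reflexive — cannot bind it (Principle A).
— Ryan: possessor inside the object DP of the clause headed by 'informed'; does not c-command the reflexive — cannot bind it (Principle A).
— Tariq: possessor inside the subject DP of the clause headed by 'informed'; does not c-command the reflexive — cannot bind it (Principle A).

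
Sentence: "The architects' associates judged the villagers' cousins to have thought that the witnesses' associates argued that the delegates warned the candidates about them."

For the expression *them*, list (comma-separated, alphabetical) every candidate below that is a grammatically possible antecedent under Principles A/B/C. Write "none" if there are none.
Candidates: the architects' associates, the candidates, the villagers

*them* is a pronoun; Principle B requires it to be free in its binding domain — the clause headed by 'warned'.
— the architects' associates: subject of the matrix clause; c-commands the pronoun but lies outside its binding domain — allowed.
— the candidates: object of the clause headed by 'warned'; c-commands the pronoun within its binding domain — blocked (Principle B).
— the villagers: possessor inside the subject DP of the clause headed by 'thought'; does not c-command the pronoun — Principle B does not apply; allowed.

the architects' associates, the villagers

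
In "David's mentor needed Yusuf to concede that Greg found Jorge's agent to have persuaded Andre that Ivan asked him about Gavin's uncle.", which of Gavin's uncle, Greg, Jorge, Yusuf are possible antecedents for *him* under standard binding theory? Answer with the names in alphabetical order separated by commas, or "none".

Greg, Jorge, Yusuf

*him* is a pronoun; Principle B requires it to be free in its binding domain — the clause headed by 'asked'.
— Gavin's uncle: second object of the clause headed by 'asked'; is c-commanded by the pronoun; coreference would bind this R-expression — blocked (Principle C).
— Greg: subject of the clause headed by 'found'; c-commands the pronoun but lies outside its binding domain — allowed.
— Jorge: possessor inside the subject DP of the clause headed by 'persuaded'; does not c-command the pronoun — Principle B does not apply; allowed.
— Yusuf: subject of the clause headed by 'concede'; c-commands the pronoun but lies outside its binding domain — allowed.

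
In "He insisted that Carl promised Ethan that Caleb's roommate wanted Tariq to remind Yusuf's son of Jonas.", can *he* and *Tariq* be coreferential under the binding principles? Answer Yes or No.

*Tariq* is an R-expression; Principle C requires it to be free (not bound by any c-commanding expression).
— he: subject of the matrix clause; the pronoun c-commands the R-expression — coreference blocked (Principle C).

No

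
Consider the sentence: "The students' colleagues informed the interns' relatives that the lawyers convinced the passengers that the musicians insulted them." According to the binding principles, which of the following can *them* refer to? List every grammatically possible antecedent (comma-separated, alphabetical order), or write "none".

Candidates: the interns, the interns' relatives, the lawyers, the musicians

the interns, the interns' relatives, the lawyers

*them* is a pronoun; Principle B requires it to be free in its binding domain — the clause headed by 'insulted'.
— the interns: possessor inside the object DP of the matrix clause; does not c-command the pronoun — Principle B does not apply; allowed.
— the interns' relatives: object of the matrix clause; c-commands the pronoun but lies outside its binding domain — allowed.
— the lawyers: subject of the clause headed by 'convinced'; c-commands the pronoun but lies outside its binding domain — allowed.
— the musicians: subject of the clause headed by 'insulted'; c-commands the pronoun within its binding domain — blocked (Principle B).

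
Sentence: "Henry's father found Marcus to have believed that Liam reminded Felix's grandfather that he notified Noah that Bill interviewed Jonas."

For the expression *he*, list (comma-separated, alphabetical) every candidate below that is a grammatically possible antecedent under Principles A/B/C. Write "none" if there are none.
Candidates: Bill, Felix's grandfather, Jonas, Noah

Felix's grandfather

*he* is a pronoun; Principle B requires it to be free in its binding domain — the clause headed by 'notified'.
— Bill: subject of the clause headed by 'interviewed'; is c-commanded by the pronoun; coreference would bind this R-expression — blocked (Principle C).
— Felix's grandfather: object of the clause headed by 'reminded'; c-commands the pronoun but lies outside its binding domain — allowed.
— Jonas: object of the clause headed by 'interviewed'; is c-commanded by the pronoun; coreference would bind this R-expression — blocked (Principle C).
— Noah: object of the clause headed by 'notified'; is c-commanded by the pronoun; coreference would bind this R-expression — blocked (Principle C).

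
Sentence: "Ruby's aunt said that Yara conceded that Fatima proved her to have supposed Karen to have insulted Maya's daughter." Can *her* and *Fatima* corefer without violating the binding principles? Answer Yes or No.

*Fatima* is an R-expression; Principle C requires it to be free (not bound by any c-commanding expression).
— her: subject of the clause headed by 'supposed'; the R-expression locally c-commands the pronoun — coreference blocked (Principle B on the pronoun).

No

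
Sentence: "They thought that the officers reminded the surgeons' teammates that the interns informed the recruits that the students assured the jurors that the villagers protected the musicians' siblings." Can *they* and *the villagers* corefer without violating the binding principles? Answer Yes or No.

*the villagers* is an R-expression; Principle C requires it to be free (not bound by any c-commanding expression).
— they: subject of the matrix clause; the pronoun c-commands the R-expression — coreference blocked (Principle C).

No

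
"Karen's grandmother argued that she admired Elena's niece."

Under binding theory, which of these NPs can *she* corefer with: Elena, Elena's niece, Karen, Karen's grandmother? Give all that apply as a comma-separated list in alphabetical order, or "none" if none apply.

*she* is a pronoun; Principle B requires it to be free in its binding domain — the clause headed by 'admired'.
— Elena: possessor inside the object DP of the clause headed by 'admired'; is c-commanded by the pronoun; coreference would bind this R-expression — blocked (Principle C).
— Elena's niece: object of the clause headed by 'admired'; is c-commanded by the pronoun; coreference would bind this R-expression — blocked (Principle C).
— Karen: possessor inside the subject DP of the matrix clause; does not c-command the pronoun — Principle B does not apply; allowed.
— Karen's grandmother: subject of the matrix clause; c-commands the pronoun but lies outside its binding domain — allowed.

Karen, Karen's grandmother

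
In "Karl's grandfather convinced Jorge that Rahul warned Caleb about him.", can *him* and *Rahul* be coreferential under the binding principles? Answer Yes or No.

*Rahul* is an R-expression; Principle C requires it to be free (not bound by any c-commanding expression).
— him: second object of the clause headed by 'warned'; the R-expression locally c-commands the pronoun — coreference blocked (Principle B on the pronoun).

No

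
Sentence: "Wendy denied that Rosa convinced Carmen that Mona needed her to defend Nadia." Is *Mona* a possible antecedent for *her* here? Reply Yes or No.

*her* is a pronoun; Principle B requires it to be free in its binding domain — the clause headed by 'needed'.
— Mona: subject of the clause headed by 'needed'; c-commands the pronoun within its binding domain — blocked (Principle B).

No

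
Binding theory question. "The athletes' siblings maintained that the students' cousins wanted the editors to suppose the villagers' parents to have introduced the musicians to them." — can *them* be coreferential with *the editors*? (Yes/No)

*them* is a pronoun; Principle B requires it to be free in its binding domain — the clause headed by 'introduced'.
— the editors: subject of the clause headed by 'suppose'; c-commands the pronoun but lies outside its binding domain — allowed.

Yes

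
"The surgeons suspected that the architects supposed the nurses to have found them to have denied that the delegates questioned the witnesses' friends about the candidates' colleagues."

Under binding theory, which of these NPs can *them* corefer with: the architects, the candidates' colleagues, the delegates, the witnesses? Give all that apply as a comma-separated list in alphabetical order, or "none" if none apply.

the architects

*them* is a pronoun; Principle B requires it to be free in its binding domain — the clause headed by 'found'.
— the architects: subject of the clause headed by 'supposed'; c-commands the pronoun but lies outside its binding domain — allowed.
— the candidates' colleagues: second object of the clause headed by 'questioned'; is c-commanded by the pronoun; coreference would bind this R-expression — blocked (Principle C).
— the delegates: subject of the clause headed by 'questioned'; is c-commanded by the pronoun; coreference would bind this R-expression — blocked (Principle C).
— the witnesses: possessor inside the object DP of the clause headed by 'questioned'; is c-commanded by the pronoun; coreference would bind this R-expression — blocked (Principle C).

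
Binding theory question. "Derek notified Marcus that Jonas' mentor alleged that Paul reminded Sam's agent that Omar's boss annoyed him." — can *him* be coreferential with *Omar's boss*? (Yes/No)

No

*him* is a pronoun; Principle B requires it to be free in its binding domain — the clause headed by 'annoyed'.
— Omar's boss: subject of the clause headed by 'annoyed'; c-commands the pronoun within its binding domain — blocked (Principle B).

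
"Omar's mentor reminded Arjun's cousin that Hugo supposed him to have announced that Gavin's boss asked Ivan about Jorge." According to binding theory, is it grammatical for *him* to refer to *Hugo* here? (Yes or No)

No

*Hugo* is an R-expression; Principle C requires it to be free (not bound by any c-commanding expression).
— him: subject of the clause headed by 'announced'; the R-expression locally c-commands the pronoun — coreference blocked (Principle B on the pronoun).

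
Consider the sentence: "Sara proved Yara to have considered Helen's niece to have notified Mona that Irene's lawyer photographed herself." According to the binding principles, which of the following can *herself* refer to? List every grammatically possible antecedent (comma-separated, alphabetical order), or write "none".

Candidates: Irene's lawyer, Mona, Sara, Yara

*herself* is a reflexive; Principle A requires it to be bound within its binding domain — the clause headed by 'photographed'.
— Irene's lawyer: subject of the clause headed by 'photographed'; c-commands the reflexive within its binding domain — allowed (Principle A).
— Mona: object of the clause headed by 'notified'; c-commands the reflexive but lies outside its binding domain — cannot bind it (Principle A).
— Sara: subject of the matrix clause; c-commands the reflexive but lies outside its binding domain — cannot bind it (Principle A).
— Yara: subject of the clause headed by 'considered'; c-commands the reflexive but lies outside its binding domain — cannot bind it (Principle A).

Irene's lawyer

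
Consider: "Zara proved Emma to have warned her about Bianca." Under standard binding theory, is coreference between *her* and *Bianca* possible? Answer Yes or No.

*Bianca* is an R-expression; Principle C requires it to be free (not bound by any c-commanding expression).
— her: object of the clause headed by 'warned'; the pronoun c-commands the R-expression — coreference blocked (Principle C).

No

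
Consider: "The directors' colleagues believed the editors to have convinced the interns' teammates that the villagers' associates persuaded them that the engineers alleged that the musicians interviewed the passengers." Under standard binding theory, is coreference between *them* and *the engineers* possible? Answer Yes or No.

No

*the engineers* is an R-expression; Principle C requires it to be free (not bound by any c-commanding expression).
— them: object of the clause headed by 'persuaded'; the pronoun c-commands the R-expression — coreference blocked (Principle C).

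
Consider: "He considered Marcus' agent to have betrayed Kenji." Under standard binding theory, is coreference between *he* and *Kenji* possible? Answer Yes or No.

*Kenji* is an R-expression; Principle C requires it to be free (not bound by any c-commanding expression).
— he: subject of the matrix clause; the pronoun c-commands the R-expression — coreference blocked (Principle C).

No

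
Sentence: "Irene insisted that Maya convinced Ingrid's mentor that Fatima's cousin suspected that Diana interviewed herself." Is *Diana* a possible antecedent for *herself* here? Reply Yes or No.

*herself* is a reflexive; Principle A requires it to be bound within its binding domain — the clause headed by 'interviewed'.
— Diana: subject of the clause headed by 'interviewed'; c-commands the reflexive within its binding domain — allowed (Principle A).

Yes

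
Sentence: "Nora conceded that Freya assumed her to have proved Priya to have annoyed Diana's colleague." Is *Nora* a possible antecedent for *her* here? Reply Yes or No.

*her* is a pronoun; Principle B requires it to be free in its binding domain — the clause headed by 'assumed'.
— Nora: subject of the matrix clause; c-commands the pronoun but lies outside its binding domain — allowed.

Yes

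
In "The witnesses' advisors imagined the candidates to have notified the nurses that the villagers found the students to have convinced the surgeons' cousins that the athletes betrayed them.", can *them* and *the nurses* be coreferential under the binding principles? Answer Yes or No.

Yes

*the nurses* is an R-expression; Principle C requires it to be free (not bound by any c-commanding expression).
— them: object of the clause headed by 'betrayed'; the pronoun does not c-command the R-expression — coreference allowed.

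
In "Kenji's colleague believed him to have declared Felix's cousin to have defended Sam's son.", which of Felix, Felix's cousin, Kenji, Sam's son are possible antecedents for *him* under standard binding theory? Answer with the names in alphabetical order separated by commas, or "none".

Kenji

*him* is a pronoun; Principle B requires it to be free in its binding domain — the matrix clause.
— Felix: possessor inside the subject DP of the clause headed by 'defended'; is c-commanded by the pronoun; coreference would bind this R-expression — blocked (Principle C).
— Felix's cousin: subject of the clause headed by 'defended'; is c-commanded by the pronoun; coreference would bind this R-expression — blocked (Principle C).
— Kenji: possessor inside the subject DP of the matrix clause; does not c-command the pronoun — Principle B does not apply; allowed.
— Sam's son: object of the clause headed by 'defended'; is c-commanded by the pronoun; coreference would bind this R-expression — blocked (Principle C).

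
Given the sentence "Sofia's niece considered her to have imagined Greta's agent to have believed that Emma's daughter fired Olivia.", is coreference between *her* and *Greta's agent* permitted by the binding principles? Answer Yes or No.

*her* is a pronoun; Principle B requires it to be free in its binding domain — the matrix clause.
— Greta's agent: subject of the clause headed by 'believed'; is c-commanded by the pronoun; coreference would bind this R-expression — blocked (Principle C).

No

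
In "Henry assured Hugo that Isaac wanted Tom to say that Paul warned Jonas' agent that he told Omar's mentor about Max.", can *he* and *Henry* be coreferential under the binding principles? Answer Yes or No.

*Henry* is an R-expression; Principle C requires it to be free (not bound by any c-commanding expression).
— he: subject of the clause headed by 'told'; the pronoun does not c-command the R-expression — coreference allowed.

Yes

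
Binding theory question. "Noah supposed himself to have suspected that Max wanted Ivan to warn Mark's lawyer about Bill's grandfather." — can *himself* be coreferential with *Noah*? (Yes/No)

*himself* is a reflexive; Principle A requires it to be bound within its binding domain — the matrix clause.
— Noah: subject of the matrix clause; c-commands the reflexive within its binding domain — allowed (Principle A).

Yes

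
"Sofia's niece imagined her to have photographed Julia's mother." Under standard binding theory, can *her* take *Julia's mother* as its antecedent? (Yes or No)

No

*her* is a pronoun; Principle B requires it to be free in its binding domain — the matrix clause.
— Julia's mother: object of the clause headed by 'photographed'; is c-commanded by the pronoun; coreference would bind this R-expression — blocked (Principle C).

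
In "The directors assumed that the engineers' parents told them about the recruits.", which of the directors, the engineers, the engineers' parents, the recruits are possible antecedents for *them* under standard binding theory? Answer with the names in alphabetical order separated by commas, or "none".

the directors, the engineers

*them* is a pronoun; Principle B requires it to be free in its binding domain — the clause headed by 'told'.
— the directors: subject of the matrix clause; c-commands the pronoun but lies outside its binding domain — allowed.
— the engineers: possessor inside the subject DP of the clause headed by 'told'; does not c-command the pronoun — Principle B does not apply; allowed.
— the engineers' parents: subject of the clause headed by 'told'; c-commands the pronoun within its binding domain — blocked (Principle B).
— the recruits: second object of the clause headed by 'told'; is c-commanded by the pronoun; coreference would bind this R-expression — blocked (Principle C).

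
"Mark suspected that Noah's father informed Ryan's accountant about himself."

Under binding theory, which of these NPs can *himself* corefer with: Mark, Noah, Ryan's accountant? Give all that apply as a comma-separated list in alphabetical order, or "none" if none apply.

Ryan's accountant

*himself* is a reflexive; Principle A requires it to be bound within its binding domain — the clause headed by 'informed'.
— Mark: subject of the matrix clause; c-commands the reflexive but lies outside its binding domain — cannot bind it (Principle A).
— Noah: possessor inside the subject DP of the clause headed by 'informed'; does not c-command the reflexive — cannot bind it (Principle A).
— Ryan's accountant: object of the clause headed by 'informed'; c-commands the reflexive within its binding domain — allowed (Principle A).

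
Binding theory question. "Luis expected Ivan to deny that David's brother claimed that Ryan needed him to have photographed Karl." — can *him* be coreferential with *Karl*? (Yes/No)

*him* is a pronoun; Principle B requires it to be free in its binding domain — the clause headed by 'needed'.
— Karl: object of the clause headed by 'photographed'; is c-commanded by the pronoun; coreference would bind this R-expression — blocked (Principle C).

No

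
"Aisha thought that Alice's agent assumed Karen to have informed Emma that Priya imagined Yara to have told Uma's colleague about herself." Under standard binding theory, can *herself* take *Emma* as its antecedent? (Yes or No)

No

*herself* is a reflexive; Principle A requires it to be bound within its binding domain — the clause headed by 'told'.
— Emma: object of the clause headed by 'informed'; c-commands the reflexive but lies outside its binding domain — cannot bind it (Principle A).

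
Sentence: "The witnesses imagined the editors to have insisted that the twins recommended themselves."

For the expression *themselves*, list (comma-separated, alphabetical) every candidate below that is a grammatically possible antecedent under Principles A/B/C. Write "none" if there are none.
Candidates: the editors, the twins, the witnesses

*themselves* is a reflexive; Principle A requires it to be bound within its binding domain — the clause headed by 'recommended'.
— the editors: subject of the clause headed by 'insisted'; c-commands the reflexive but lies outside its binding domain — cannot bind it (Principle A).
— the twins: subject of the clause headed by 'recommended'; c-commands the reflexive within its binding domain — allowed (Principle A).
— the witnesses: subject of the matrix clause; c-commands the reflexive but lies outside its binding domain — cannot bind it (Principle A).

the twins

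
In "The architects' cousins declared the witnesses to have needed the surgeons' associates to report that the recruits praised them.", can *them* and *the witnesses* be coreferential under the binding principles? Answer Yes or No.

*the witnesses* is an R-expression; Principle C requires it to be free (not bound by any c-commanding expression).
— them: object of the clause headed by 'praised'; the pronoun does not c-command the R-expression — coreference allowed.

Yes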